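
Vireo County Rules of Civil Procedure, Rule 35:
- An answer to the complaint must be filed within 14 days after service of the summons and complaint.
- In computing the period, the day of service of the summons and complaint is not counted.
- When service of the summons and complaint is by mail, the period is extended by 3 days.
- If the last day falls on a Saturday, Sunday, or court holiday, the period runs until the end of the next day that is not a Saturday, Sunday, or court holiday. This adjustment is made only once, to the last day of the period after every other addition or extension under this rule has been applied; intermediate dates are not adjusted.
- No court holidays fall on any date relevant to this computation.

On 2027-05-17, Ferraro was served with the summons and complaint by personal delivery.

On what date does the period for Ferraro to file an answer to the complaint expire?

May 31, 2027

14 days after 2027-05-17 is May 31, 2027.
Service was not by mail, so no mail extension applies.
May 31, 2027 is a Monday and not a court holiday, so no extension applies.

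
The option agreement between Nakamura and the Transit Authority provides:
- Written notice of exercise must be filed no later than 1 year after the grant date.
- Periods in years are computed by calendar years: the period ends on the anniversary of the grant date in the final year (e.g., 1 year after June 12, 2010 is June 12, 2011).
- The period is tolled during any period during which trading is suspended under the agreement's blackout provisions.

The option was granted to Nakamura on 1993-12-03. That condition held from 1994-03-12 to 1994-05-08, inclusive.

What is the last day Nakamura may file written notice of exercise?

1 year after 1993-12-03 is December 3, 1994.
From March 12, 1994 through May 8, 1994 inclusive is 58 days; tolling adds 58 days: December 3, 1994 + 58 days = January 30, 1995.

January 30, 1995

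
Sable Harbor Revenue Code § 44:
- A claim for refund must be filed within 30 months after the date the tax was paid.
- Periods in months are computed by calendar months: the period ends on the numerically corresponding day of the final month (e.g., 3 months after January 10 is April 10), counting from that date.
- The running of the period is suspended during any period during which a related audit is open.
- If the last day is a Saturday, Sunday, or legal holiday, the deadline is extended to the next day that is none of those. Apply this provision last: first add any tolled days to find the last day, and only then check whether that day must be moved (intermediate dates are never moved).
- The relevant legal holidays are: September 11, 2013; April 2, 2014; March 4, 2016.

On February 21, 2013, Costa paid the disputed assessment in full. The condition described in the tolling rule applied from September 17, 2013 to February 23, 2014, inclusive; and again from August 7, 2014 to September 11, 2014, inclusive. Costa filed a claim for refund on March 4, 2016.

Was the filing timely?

Yes

30 months after February 21, 2013 is August 21, 2015.
From September 17, 2013 through February 23, 2014 inclusive is 160 days; tolling adds 160 days: August 21, 2015 + 160 days = January 28, 2016.
From August 7, 2014 through September 11, 2014 inclusive is 36 days; tolling adds 36 days: January 28, 2016 + 36 days = March 4, 2016.
March 4, 2016 is a listed holiday; March 5, 2016 is Saturday; March 6, 2016 is Sunday. The next qualifying day is March 7, 2016.
The deadline is March 7, 2016; the filing on March 4, 2016 is on or before that date.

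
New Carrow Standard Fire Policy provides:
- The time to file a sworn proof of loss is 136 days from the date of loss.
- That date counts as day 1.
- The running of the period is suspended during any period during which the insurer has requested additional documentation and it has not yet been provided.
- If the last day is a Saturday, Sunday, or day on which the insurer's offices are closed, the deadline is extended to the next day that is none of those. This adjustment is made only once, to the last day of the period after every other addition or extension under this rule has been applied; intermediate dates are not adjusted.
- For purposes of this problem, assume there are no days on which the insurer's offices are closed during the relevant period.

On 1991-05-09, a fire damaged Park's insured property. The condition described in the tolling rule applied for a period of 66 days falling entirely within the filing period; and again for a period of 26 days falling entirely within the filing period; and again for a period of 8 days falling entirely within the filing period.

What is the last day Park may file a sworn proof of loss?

Counting 1991-05-09 as day 1, day 136 is September 21, 1991.
Tolling adds 66 days: September 21, 1991 + 66 days = November 26, 1991.
Tolling adds 26 days: November 26, 1991 + 26 days = December 22, 1991.
Tolling adds 8 days: December 22, 1991 + 8 days = December 30, 1991.
December 30, 1991 is a Monday and not a day on which the insurer's offices are closed, so no extension applies.

December 30, 1991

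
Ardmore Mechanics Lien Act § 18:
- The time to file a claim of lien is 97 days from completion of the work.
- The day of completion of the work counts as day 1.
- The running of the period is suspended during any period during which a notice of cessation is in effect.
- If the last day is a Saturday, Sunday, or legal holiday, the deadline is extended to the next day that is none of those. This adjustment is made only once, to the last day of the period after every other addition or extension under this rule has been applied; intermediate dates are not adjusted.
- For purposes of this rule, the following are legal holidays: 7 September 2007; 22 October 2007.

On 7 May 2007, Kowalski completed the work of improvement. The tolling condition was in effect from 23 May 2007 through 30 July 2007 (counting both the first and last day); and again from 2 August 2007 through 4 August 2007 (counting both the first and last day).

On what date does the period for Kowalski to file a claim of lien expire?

October 23, 2007

Counting 7 May 2007 as day 1, day 97 is August 11, 2007.
From May 23, 2007 through July 30, 2007 inclusive is 69 days; tolling adds 69 days: August 11, 2007 + 69 days = October 19, 2007.
From August 2, 2007 through August 4, 2007 inclusive is 3 days; tolling adds 3 days: October 19, 2007 + 3 days = October 22, 2007.
October 22, 2007 is a listed holiday. The next qualifying day is October 23, 2007.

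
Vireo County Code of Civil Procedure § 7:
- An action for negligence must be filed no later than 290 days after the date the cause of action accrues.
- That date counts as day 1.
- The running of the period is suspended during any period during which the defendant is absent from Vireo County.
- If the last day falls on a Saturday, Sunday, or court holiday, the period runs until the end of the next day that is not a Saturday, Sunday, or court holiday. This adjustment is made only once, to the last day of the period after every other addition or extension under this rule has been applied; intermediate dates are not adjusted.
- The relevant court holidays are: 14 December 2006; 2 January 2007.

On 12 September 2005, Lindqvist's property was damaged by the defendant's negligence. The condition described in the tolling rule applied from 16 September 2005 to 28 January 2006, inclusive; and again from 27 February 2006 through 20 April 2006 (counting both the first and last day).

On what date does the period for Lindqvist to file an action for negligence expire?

Counting 12 September 2005 as day 1, day 290 is June 28, 2006.
From September 16, 2005 through January 28, 2006 inclusive is 135 days; tolling adds 135 days: June 28, 2006 + 135 days = November 10, 2006.
From February 27, 2006 through April 20, 2006 inclusive is 53 days; tolling adds 53 days: November 10, 2006 + 53 days = January 2, 2007.
January 2, 2007 is a listed holiday. The next qualifying day is January 3, 2007.

January 3, 2007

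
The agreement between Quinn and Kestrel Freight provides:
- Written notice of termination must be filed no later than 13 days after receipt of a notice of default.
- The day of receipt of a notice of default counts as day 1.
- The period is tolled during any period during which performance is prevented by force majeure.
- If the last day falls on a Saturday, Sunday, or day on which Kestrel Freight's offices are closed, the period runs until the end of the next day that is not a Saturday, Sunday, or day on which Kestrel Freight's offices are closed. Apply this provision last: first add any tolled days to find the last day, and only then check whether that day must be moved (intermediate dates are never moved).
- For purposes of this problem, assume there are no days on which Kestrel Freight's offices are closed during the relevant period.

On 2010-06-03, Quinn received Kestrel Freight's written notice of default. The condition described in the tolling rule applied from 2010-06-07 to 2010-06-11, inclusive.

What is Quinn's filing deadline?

Counting 2010-06-03 as day 1, day 13 is June 15, 2010.
From June 7, 2010 through June 11, 2010 inclusive is 5 days; tolling adds 5 days: June 15, 2010 + 5 days = June 20, 2010.
June 20, 2010 is Sunday. The next qualifying day is June 21, 2010.

June 21, 2010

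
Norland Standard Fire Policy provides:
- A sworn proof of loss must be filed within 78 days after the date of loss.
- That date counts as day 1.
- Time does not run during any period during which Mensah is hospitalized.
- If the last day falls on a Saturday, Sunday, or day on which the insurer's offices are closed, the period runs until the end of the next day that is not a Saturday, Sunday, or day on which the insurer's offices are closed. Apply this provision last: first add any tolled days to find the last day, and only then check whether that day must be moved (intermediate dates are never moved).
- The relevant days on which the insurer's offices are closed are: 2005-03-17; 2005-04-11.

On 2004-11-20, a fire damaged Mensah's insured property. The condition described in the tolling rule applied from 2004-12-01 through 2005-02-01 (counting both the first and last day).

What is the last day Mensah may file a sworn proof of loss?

April 12, 2005

Counting 2004-11-20 as day 1, day 78 is February 5, 2005.
From December 1, 2004 through February 1, 2005 inclusive is 63 days; tolling adds 63 days: February 5, 2005 + 63 days = April 9, 2005.
April 9, 2005 is Saturday; April 10, 2005 is Sunday; April 11, 2005 is a listed holiday. The next qualifying day is April 12, 2005.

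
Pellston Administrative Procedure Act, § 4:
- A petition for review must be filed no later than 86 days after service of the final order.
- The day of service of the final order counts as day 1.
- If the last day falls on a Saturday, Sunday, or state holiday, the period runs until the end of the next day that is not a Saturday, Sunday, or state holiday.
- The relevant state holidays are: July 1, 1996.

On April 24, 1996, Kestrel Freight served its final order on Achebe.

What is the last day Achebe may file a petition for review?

July 18, 1996

Counting April 24, 1996 as day 1, day 86 is July 18, 1996.
July 18, 1996 is a Thursday and not a state holiday, so no extension applies.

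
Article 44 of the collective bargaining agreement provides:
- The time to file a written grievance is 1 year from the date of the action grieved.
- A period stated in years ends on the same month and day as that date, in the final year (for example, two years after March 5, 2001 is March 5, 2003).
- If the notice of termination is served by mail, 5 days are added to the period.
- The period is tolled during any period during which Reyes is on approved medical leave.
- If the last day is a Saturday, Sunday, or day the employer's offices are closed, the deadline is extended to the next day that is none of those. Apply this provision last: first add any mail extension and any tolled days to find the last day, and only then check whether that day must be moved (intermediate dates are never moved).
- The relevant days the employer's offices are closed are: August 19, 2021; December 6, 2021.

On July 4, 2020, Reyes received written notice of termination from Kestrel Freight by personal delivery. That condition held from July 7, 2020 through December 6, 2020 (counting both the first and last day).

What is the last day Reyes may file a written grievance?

1 year after July 4, 2020 is July 4, 2021.
Service was not by mail, so no mail extension applies.
From July 7, 2020 through December 6, 2020 inclusive is 153 days; tolling adds 153 days: July 4, 2021 + 153 days = December 4, 2021.
December 4, 2021 is Saturday; December 5, 2021 is Sunday; December 6, 2021 is a listed holiday. The next qualifying day is December 7, 2021.

December 7, 2021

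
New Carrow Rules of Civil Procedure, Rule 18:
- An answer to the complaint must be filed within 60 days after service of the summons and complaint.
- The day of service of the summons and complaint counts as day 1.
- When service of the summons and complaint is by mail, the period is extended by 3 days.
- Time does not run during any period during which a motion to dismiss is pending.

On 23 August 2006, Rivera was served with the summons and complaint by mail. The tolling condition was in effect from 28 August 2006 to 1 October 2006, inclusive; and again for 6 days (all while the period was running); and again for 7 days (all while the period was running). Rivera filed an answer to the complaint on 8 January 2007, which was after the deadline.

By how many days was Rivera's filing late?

28 days

Counting 23 August 2006 as day 1, day 60 is October 21, 2006.
Service was by mail, adding 3 days: October 21, 2006 + 3 days = October 24, 2006.
From August 28, 2006 through October 1, 2006 inclusive is 35 days; tolling adds 35 days: October 24, 2006 + 35 days = November 28, 2006.
Tolling adds 6 days: November 28, 2006 + 6 days = December 4, 2006.
Tolling adds 7 days: December 4, 2006 + 7 days = December 11, 2006.
The deadline is December 11, 2006; from December 11, 2006 to January 8, 2007 is 28 days.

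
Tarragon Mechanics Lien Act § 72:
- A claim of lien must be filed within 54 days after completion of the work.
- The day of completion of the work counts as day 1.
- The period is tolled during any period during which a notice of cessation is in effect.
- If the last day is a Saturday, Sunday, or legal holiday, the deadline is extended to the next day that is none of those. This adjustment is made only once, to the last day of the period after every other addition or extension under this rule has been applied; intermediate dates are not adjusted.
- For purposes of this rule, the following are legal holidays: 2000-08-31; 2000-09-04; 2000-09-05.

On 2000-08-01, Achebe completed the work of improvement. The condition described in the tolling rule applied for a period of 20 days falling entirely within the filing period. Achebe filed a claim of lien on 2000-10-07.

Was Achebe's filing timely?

Yes

Counting 2000-08-01 as day 1, day 54 is September 23, 2000.
Tolling adds 20 days: September 23, 2000 + 20 days = October 13, 2000.
October 13, 2000 is a Friday and not a legal holiday, so no extension applies.
The deadline is October 13, 2000; the filing on October 7, 2000 is on or before that date.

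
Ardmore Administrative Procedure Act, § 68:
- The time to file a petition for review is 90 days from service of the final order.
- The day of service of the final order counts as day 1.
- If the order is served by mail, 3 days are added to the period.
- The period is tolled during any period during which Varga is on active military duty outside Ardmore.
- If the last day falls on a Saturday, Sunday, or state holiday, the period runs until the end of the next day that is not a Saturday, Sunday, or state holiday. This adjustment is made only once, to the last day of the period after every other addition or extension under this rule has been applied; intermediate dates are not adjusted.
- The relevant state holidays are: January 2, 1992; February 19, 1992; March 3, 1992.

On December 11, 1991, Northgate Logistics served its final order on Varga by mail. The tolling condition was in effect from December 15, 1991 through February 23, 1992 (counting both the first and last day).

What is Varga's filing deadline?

Counting December 11, 1991 as day 1, day 90 is March 9, 1992.
Service was by mail, adding 3 days: March 9, 1992 + 3 days = March 12, 1992.
From December 15, 1991 through February 23, 1992 inclusive is 71 days; tolling adds 71 days: March 12, 1992 + 71 days = May 22, 1992.
May 22, 1992 is a Friday and not a state holiday, so no extension applies.

May 22, 1992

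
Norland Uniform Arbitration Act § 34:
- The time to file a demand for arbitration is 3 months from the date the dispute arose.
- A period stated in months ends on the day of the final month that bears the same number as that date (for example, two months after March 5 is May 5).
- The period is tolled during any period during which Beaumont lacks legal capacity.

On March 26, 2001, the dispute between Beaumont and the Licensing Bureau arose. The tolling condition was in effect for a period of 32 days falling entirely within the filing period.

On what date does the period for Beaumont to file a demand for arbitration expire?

July 28, 2001

3 months after March 26, 2001 is June 26, 2001.
Tolling adds 32 days: June 26, 2001 + 32 days = July 28, 2001.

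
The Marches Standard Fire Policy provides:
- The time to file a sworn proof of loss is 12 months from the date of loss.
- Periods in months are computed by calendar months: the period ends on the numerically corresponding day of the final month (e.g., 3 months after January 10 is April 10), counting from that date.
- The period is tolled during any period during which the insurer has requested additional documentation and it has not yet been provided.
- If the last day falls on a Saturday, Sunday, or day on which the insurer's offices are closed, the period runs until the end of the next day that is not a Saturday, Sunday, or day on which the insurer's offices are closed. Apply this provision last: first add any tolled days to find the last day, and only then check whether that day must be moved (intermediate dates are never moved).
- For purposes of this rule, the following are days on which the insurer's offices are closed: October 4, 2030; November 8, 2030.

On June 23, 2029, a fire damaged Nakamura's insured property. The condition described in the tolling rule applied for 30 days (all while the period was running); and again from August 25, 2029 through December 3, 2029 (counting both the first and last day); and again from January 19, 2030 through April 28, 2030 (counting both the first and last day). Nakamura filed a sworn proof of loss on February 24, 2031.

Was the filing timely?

No

12 months after June 23, 2029 is June 23, 2030.
Tolling adds 30 days: June 23, 2030 + 30 days = July 23, 2030.
From August 25, 2029 through December 3, 2029 inclusive is 101 days; tolling adds 101 days: July 23, 2030 + 101 days = November 1, 2030.
From January 19, 2030 through April 28, 2030 inclusive is 100 days; tolling adds 100 days: November 1, 2030 + 100 days = February 9, 2031.
February 9, 2031 is Sunday. The next qualifying day is February 10, 2031.
The deadline is February 10, 2031; the filing on February 24, 2031 is after that date.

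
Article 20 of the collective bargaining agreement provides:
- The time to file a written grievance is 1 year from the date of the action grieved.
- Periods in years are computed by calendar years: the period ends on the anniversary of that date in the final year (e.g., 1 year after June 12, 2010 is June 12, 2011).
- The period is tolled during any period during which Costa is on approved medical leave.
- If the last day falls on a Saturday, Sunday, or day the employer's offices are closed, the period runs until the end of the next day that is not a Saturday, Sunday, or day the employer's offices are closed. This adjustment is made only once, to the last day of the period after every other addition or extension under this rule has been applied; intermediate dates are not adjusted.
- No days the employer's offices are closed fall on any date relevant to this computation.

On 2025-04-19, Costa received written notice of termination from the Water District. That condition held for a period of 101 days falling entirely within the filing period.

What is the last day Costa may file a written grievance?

1 year after 2025-04-19 is April 19, 2026.
Tolling adds 101 days: April 19, 2026 + 101 days = July 29, 2026.
July 29, 2026 is a Wednesday and not a day the employer's offices are closed, so no extension applies.

July 29, 2026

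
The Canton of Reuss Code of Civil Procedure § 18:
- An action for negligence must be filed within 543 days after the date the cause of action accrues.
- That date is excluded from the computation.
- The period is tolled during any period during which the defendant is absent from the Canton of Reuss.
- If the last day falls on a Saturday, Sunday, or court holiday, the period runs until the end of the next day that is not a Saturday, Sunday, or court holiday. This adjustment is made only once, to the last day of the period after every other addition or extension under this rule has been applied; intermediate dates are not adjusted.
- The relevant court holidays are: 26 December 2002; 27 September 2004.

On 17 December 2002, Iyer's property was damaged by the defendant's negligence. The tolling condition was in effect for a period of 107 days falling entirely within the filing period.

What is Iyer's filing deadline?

September 28, 2004

543 days after 17 December 2002 is June 12, 2004.
Tolling adds 107 days: June 12, 2004 + 107 days = September 27, 2004.
September 27, 2004 is a listed holiday. The next qualifying day is September 28, 2004.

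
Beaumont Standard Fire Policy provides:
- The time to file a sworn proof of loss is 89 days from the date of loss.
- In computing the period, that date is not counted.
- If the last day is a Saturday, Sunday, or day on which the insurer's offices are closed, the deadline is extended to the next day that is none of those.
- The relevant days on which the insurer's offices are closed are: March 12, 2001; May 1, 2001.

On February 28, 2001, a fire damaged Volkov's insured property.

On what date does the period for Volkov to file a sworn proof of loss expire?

89 days after February 28, 2001 is May 28, 2001.
May 28, 2001 is a Monday and not a day on which the insurer's offices are closed, so no extension applies.

May 28, 2001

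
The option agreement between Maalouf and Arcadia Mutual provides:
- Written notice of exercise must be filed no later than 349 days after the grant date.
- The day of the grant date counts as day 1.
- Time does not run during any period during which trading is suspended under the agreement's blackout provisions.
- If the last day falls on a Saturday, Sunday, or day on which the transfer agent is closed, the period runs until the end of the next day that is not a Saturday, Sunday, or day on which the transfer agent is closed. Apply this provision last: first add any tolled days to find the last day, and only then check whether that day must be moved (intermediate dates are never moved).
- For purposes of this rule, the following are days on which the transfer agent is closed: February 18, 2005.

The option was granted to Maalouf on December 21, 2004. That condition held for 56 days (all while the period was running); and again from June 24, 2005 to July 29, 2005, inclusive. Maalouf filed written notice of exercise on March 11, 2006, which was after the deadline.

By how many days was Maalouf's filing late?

5 days

Counting December 21, 2004 as day 1, day 349 is December 4, 2005.
Tolling adds 56 days: December 4, 2005 + 56 days = January 29, 2006.
From June 24, 2005 through July 29, 2005 inclusive is 36 days; tolling adds 36 days: January 29, 2006 + 36 days = March 6, 2006.
March 6, 2006 is a Monday and not a day on which the transfer agent is closed, so no extension applies.
The deadline is March 6, 2006; from March 6, 2006 to March 11, 2006 is 5 days.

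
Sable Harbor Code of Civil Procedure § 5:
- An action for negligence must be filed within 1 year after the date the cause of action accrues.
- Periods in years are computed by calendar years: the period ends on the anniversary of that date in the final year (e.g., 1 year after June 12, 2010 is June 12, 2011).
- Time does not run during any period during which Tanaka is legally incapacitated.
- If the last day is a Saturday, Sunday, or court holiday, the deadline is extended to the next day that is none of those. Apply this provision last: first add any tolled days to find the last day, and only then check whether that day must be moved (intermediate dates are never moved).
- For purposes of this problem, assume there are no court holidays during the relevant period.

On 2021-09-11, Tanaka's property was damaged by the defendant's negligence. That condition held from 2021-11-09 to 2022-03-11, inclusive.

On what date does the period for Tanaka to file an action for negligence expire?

January 12, 2023

1 year after 2021-09-11 is September 11, 2022.
From November 9, 2021 through March 11, 2022 inclusive is 123 days; tolling adds 123 days: September 11, 2022 + 123 days = January 12, 2023.
January 12, 2023 is a Thursday and not a court holiday, so no extension applies.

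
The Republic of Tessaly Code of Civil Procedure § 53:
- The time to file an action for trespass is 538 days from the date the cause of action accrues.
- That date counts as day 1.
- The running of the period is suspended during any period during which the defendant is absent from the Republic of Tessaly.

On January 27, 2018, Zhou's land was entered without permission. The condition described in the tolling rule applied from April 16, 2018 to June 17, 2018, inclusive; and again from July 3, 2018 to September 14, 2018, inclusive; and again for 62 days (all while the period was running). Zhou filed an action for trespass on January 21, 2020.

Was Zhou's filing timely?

Counting January 27, 2018 as day 1, day 538 is July 18, 2019.
From April 16, 2018 through June 17, 2018 inclusive is 63 days; tolling adds 63 days: July 18, 2019 + 63 days = September 19, 2019.
From July 3, 2018 through September 14, 2018 inclusive is 74 days; tolling adds 74 days: September 19, 2019 + 74 days = December 2, 2019.
Tolling adds 62 days: December 2, 2019 + 62 days = February 2, 2020.
The deadline is February 2, 2020; the filing on January 21, 2020 is on or before that date.

Yes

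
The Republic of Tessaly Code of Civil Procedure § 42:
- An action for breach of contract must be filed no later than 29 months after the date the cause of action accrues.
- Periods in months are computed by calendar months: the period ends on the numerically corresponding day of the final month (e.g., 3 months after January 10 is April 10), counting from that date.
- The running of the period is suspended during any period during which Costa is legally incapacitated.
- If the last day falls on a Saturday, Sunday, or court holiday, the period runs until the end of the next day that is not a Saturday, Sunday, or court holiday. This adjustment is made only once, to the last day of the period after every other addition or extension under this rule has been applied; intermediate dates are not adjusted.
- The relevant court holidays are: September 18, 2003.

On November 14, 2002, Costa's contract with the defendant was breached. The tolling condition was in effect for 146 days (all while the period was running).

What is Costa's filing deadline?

September 7, 2005

29 months after November 14, 2002 is April 14, 2005.
Tolling adds 146 days: April 14, 2005 + 146 days = September 7, 2005.
September 7, 2005 is a Wednesday and not a court holiday, so no extension applies.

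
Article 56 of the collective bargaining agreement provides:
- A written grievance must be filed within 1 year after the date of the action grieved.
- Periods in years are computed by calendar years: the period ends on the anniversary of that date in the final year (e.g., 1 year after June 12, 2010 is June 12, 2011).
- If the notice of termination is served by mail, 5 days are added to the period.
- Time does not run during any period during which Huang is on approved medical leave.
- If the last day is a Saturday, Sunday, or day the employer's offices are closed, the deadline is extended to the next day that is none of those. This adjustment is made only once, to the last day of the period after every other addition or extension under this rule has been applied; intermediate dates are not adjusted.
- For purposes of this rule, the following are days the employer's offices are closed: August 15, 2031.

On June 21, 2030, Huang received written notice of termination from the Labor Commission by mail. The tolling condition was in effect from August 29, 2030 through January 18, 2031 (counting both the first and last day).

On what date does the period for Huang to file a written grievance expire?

1 year after June 21, 2030 is June 21, 2031.
Service was by mail, adding 5 days: June 21, 2031 + 5 days = June 26, 2031.
From August 29, 2030 through January 18, 2031 inclusive is 143 days; tolling adds 143 days: June 26, 2031 + 143 days = November 16, 2031.
November 16, 2031 is Sunday. The next qualifying day is November 17, 2031.

November 17, 2031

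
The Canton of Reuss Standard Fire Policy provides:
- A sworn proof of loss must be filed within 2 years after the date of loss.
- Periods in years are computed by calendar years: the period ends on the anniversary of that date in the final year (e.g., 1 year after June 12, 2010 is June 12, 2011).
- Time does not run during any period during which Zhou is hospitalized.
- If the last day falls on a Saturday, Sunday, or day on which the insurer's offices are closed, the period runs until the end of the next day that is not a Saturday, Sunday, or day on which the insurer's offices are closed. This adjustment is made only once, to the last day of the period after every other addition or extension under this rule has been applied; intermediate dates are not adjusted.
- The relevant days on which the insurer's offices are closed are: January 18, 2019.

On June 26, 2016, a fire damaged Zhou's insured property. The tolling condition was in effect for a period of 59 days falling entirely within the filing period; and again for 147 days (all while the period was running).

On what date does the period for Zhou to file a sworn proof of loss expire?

2 years after June 26, 2016 is June 26, 2018.
Tolling adds 59 days: June 26, 2018 + 59 days = August 24, 2018.
Tolling adds 147 days: August 24, 2018 + 147 days = January 18, 2019.
January 18, 2019 is a listed holiday; January 19, 2019 is Saturday; January 20, 2019 is Sunday. The next qualifying day is January 21, 2019.

January 21, 2019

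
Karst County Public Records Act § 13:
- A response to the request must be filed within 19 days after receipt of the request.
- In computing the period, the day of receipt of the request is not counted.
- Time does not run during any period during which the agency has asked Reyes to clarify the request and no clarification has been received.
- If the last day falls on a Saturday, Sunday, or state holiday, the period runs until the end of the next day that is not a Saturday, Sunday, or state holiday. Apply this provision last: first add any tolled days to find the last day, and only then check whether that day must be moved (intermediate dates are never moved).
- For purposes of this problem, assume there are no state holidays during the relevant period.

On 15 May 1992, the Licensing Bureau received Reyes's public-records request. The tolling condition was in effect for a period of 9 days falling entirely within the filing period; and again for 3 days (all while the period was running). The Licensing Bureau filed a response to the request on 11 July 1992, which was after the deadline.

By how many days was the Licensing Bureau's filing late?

19 days after 15 May 1992 is June 3, 1992.
Tolling adds 9 days: June 3, 1992 + 9 days = June 12, 1992.
Tolling adds 3 days: June 12, 1992 + 3 days = June 15, 1992.
June 15, 1992 is a Monday and not a state holiday, so no extension applies.
The deadline is June 15, 1992; from June 15, 1992 to July 11, 1992 is 26 days.

26 days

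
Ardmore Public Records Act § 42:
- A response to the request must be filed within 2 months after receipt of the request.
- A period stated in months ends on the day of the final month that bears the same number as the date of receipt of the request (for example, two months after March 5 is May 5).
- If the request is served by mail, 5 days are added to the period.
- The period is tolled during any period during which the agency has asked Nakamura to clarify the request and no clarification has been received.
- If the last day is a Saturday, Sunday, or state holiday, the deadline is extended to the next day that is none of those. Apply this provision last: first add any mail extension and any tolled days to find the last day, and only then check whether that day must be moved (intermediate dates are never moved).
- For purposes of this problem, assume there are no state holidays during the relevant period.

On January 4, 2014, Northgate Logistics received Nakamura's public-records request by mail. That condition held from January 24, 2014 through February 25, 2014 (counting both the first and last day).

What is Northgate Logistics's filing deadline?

2 months after January 4, 2014 is March 4, 2014.
Service was by mail, adding 5 days: March 4, 2014 + 5 days = March 9, 2014.
From January 24, 2014 through February 25, 2014 inclusive is 33 days; tolling adds 33 days: March 9, 2014 + 33 days = April 11, 2014.
April 11, 2014 is a Friday and not a state holiday, so no extension applies.

April 11, 2014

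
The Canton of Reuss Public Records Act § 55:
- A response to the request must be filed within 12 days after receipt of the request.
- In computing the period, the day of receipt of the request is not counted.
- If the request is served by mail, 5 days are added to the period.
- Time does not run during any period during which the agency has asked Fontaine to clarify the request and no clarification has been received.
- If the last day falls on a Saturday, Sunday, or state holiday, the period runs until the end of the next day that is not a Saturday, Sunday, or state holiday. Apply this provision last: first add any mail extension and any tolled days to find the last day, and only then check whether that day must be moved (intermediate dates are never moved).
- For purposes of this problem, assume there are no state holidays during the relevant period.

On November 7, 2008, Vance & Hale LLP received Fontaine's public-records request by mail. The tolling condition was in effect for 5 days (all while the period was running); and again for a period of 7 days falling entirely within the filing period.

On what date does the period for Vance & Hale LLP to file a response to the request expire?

December 8, 2008

12 days after November 7, 2008 is November 19, 2008.
Service was by mail, adding 5 days: November 19, 2008 + 5 days = November 24, 2008.
Tolling adds 5 days: November 24, 2008 + 5 days = November 29, 2008.
Tolling adds 7 days: November 29, 2008 + 7 days = December 6, 2008.
December 6, 2008 is Saturday; December 7, 2008 is Sunday. The next qualifying day is December 8, 2008.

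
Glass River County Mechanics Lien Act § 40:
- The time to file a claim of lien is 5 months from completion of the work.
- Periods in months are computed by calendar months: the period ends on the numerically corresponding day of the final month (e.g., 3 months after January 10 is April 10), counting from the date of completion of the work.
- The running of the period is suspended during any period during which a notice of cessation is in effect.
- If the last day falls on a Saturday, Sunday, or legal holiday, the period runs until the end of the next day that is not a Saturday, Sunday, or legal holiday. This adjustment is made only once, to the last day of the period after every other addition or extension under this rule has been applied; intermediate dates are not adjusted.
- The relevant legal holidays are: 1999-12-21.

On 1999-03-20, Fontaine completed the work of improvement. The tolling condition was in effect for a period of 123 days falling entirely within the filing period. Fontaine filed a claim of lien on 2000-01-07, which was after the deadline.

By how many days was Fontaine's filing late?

5 months after 1999-03-20 is August 20, 1999.
Tolling adds 123 days: August 20, 1999 + 123 days = December 21, 1999.
December 21, 1999 is a listed holiday. The next qualifying day is December 22, 1999.
The deadline is December 22, 1999; from December 22, 1999 to January 7, 2000 is 16 days.

16 days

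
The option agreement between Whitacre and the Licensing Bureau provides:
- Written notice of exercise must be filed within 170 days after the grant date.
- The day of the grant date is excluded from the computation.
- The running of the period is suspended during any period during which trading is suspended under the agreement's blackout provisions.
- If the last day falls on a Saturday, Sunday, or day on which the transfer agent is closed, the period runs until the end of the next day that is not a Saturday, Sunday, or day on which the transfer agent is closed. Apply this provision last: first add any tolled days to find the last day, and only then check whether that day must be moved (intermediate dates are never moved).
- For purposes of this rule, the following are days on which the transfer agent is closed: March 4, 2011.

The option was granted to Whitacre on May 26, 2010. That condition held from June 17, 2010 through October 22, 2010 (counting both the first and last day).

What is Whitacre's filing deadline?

March 21, 2011

170 days after May 26, 2010 is November 12, 2010.
From June 17, 2010 through October 22, 2010 inclusive is 128 days; tolling adds 128 days: November 12, 2010 + 128 days = March 20, 2011.
March 20, 2011 is Sunday. The next qualifying day is March 21, 2011.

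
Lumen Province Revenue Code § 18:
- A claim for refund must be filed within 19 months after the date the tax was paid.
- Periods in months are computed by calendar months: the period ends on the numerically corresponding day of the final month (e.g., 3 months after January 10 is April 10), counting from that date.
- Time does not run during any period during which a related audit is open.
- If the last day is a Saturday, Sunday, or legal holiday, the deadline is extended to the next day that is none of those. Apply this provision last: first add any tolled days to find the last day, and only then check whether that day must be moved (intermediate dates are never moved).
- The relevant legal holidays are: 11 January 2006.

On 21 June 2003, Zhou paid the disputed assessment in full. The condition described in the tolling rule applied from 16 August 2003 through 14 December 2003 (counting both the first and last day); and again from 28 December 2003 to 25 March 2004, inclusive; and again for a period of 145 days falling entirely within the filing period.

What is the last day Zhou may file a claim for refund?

19 months after 21 June 2003 is January 21, 2005.
From August 16, 2003 through December 14, 2003 inclusive is 121 days; tolling adds 121 days: January 21, 2005 + 121 days = May 22, 2005.
From December 28, 2003 through March 25, 2004 inclusive is 89 days; tolling adds 89 days: May 22, 2005 + 89 days = August 19, 2005.
Tolling adds 145 days: August 19, 2005 + 145 days = January 11, 2006.
January 11, 2006 is a listed holiday. The next qualifying day is January 12, 2006.

January 12, 2006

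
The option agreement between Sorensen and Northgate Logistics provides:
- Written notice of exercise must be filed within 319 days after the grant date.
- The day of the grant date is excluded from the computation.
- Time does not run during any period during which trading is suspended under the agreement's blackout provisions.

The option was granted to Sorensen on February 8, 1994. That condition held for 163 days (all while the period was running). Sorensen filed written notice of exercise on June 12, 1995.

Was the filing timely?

No

319 days after February 8, 1994 is December 24, 1994.
Tolling adds 163 days: December 24, 1994 + 163 days = June 5, 1995.
The deadline is June 5, 1995; the filing on June 12, 1995 is after that date.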